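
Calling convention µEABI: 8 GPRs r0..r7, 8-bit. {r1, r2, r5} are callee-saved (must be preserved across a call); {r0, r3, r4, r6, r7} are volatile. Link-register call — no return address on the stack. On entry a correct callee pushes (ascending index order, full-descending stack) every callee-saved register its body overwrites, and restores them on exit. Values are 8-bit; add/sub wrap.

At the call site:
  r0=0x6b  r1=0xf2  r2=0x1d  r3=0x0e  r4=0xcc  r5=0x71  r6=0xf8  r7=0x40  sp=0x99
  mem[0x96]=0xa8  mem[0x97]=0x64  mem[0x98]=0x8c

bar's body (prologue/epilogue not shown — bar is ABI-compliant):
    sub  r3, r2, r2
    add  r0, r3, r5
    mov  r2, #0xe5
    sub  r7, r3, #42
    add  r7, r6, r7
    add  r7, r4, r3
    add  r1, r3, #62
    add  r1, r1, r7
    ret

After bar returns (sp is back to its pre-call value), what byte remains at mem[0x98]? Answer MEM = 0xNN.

prologue: push r1 → mem[0x98]=0xf2, sp=0x98
prologue: push r2 → mem[0x97]=0x1d, sp=0x97
body[0] sub  r3, r2, r2 → r3=0x00
body[1] add  r0, r3, r5 → r0=0x71
body[2] mov  r2, #0xe5 → r2=0xe5
body[3] sub  r7, r3, #42 → r7=0xd6
body[4] add  r7, r6, r7 → r7=0xce
body[5] add  r7, r4, r3 → r7=0xcc
body[6] add  r1, r3, #62 → r1=0x3e
body[7] add  r1, r1, r7 → r1=0x0a
epilogue: pop r2=0x1d, sp=0x98
epilogue: pop r1=0xf2, sp=0x99
prologue pushed ['r1', 'r2'] at ['0x98', '0x97']

MEM = 0xf2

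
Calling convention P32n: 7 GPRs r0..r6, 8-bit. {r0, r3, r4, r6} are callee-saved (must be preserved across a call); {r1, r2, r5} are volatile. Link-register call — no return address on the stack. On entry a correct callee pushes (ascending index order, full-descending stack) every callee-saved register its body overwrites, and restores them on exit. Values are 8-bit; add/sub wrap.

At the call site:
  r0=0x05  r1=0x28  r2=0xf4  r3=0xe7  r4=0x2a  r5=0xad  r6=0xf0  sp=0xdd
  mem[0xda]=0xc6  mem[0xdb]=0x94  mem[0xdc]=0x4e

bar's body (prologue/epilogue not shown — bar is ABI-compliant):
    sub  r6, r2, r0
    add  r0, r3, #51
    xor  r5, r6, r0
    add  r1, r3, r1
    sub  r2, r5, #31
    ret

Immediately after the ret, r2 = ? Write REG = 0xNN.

prologue: push r0 -> mem[0xdc]=0x05, sp=0xdc
prologue: push r6 -> mem[0xdb]=0xf0, sp=0xdb
body[0] sub  r6, r2, r0 -> r6=0xef
body[1] add  r0, r3, #51 -> r0=0x1a
body[2] xor  r5, r6, r0 -> r5=0xf5
body[3] add  r1, r3, r1 -> r1=0x0f
body[4] sub  r2, r5, #31 -> r2=0xd6
epilogue: pop r6=0xf0, sp=0xdc
epilogue: pop r0=0x05, sp=0xdd
r2 is caller-saved -> body value

REG = 0xd6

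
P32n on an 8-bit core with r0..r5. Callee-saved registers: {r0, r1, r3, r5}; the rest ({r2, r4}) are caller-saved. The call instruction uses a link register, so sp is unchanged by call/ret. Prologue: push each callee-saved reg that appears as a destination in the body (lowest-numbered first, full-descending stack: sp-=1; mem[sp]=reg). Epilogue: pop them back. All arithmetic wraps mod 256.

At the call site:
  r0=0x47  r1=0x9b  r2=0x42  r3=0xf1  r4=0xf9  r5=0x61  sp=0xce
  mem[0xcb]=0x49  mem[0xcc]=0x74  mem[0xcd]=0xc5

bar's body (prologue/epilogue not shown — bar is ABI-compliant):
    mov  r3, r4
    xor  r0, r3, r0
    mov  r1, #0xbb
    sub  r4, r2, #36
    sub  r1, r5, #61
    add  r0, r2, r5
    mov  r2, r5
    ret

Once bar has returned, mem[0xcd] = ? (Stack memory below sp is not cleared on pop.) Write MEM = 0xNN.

prologue: push r0 → mem[0xcd]=0x47, sp=0xcd
prologue: push r1 → mem[0xcc]=0x9b, sp=0xcc
prologue: push r3 → mem[0xcb]=0xf1, sp=0xcb
body[0] mov  r3, r4 → r3=0xf9
body[1] xor  r0, r3, r0 → r0=0xbe
body[2] mov  r1, #0xbb → r1=0xbb
body[3] sub  r4, r2, #36 → r4=0x1e
body[4] sub  r1, r5, #61 → r1=0x24
body[5] add  r0, r2, r5 → r0=0xa3
body[6] mov  r2, r5 → r2=0x61
epilogue: pop r3=0xf1, sp=0xcc
epilogue: pop r1=0x9b, sp=0xcd
epilogue: pop r0=0x47, sp=0xce
prologue pushed ['r0', 'r1', 'r3'] at ['0xcd', '0xcc', '0xcb']

MEM = 0x47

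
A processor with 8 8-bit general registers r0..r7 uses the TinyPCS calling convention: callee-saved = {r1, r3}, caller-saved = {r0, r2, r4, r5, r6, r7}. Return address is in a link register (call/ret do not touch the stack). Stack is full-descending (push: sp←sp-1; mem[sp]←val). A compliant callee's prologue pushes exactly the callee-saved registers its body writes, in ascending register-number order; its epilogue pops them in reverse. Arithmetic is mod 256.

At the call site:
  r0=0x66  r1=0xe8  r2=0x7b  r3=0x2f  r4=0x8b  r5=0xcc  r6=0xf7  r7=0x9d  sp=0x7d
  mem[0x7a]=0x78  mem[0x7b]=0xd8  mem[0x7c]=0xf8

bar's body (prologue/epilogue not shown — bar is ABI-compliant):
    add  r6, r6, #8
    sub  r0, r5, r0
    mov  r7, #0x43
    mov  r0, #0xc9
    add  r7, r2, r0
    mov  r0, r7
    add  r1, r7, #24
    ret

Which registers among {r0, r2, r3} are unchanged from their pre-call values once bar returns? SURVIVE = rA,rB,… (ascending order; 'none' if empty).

SURVIVE = r2,r3

prologue: push r1 → mem[0x7c]=0xe8, sp=0x7c
body[0] add  r6, r6, #8 → r6=0xff
body[1] sub  r0, r5, r0 → r0=0x66
body[2] mov  r7, #0x43 → r7=0x43
body[3] mov  r0, #0xc9 → r0=0xc9
body[4] add  r7, r2, r0 → r7=0x44
body[5] mov  r0, r7 → r0=0x44
body[6] add  r1, r7, #24 → r1=0x5c
epilogue: pop r1=0xe8, sp=0x7d
r0: caller-saved, written=True
r2: caller-saved, written=False
r3: callee-saved, written=False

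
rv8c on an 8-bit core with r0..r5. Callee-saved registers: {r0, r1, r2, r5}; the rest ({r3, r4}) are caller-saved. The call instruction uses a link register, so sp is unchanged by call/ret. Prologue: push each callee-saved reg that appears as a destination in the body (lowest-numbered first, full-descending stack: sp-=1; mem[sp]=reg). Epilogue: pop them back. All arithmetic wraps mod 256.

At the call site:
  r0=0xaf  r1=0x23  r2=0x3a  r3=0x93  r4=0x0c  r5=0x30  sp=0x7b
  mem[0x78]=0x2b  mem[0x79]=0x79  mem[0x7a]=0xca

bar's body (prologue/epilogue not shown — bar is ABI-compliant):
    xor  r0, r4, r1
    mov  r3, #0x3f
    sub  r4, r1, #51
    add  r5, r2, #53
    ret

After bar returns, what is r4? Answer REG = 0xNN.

prologue: push r0 → mem[0x7a]=0xaf, sp=0x7a
prologue: push r5 → mem[0x79]=0x30, sp=0x79
body[0] xor  r0, r4, r1 → r0=0x2f
body[1] mov  r3, #0x3f → r3=0x3f
body[2] sub  r4, r1, #51 → r4=0xf0
body[3] add  r5, r2, #53 → r5=0x6f
epilogue: pop r5=0x30, sp=0x7a
epilogue: pop r0=0xaf, sp=0x7b
r4 is caller-saved → body value

REG = 0xf0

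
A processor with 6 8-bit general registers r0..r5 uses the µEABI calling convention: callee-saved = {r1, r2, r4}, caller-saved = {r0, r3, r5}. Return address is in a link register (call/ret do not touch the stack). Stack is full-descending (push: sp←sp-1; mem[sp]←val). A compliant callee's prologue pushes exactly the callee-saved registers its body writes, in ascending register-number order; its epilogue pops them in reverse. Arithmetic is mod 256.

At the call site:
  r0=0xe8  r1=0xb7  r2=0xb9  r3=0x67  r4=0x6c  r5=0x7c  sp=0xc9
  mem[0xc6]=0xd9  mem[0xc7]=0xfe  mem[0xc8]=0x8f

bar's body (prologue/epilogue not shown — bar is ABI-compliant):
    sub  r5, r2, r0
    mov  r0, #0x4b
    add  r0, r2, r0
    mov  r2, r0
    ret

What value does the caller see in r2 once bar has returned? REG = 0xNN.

REG = 0xb9

prologue: push r2 -> mem[0xc8]=0xb9, sp=0xc8
body[0] sub  r5, r2, r0 -> r5=0xd1
body[1] mov  r0, #0x4b -> r0=0x4b
body[2] add  r0, r2, r0 -> r0=0x04
body[3] mov  r2, r0 -> r2=0x04
epilogue: pop r2=0xb9, sp=0xc9
r2 is callee-saved -> restored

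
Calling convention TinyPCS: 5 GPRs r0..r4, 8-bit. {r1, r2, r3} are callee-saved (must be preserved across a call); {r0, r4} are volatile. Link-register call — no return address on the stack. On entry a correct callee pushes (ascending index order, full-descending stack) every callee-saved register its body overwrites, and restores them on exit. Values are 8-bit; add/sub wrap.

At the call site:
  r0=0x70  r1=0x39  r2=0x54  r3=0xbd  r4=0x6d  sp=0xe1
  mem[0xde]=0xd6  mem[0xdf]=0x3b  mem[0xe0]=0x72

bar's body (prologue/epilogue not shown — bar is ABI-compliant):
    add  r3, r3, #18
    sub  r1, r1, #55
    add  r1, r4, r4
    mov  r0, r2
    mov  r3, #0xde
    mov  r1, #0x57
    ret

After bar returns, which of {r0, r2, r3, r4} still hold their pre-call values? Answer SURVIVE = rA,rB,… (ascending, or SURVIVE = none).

SURVIVE = r2,r3,r4

prologue: push r1 → mem[0xe0]=0x39, sp=0xe0
prologue: push r3 → mem[0xdf]=0xbd, sp=0xdf
body[0] add  r3, r3, #18 → r3=0xcf
body[1] sub  r1, r1, #55 → r1=0x02
body[2] add  r1, r4, r4 → r1=0xda
body[3] mov  r0, r2 → r0=0x54
body[4] mov  r3, #0xde → r3=0xde
body[5] mov  r1, #0x57 → r1=0x57
epilogue: pop r3=0xbd, sp=0xe0
epilogue: pop r1=0x39, sp=0xe1
r0: caller-saved, written=True
r2: callee-saved, written=False
r3: callee-saved, written=True
r4: caller-saved, written=False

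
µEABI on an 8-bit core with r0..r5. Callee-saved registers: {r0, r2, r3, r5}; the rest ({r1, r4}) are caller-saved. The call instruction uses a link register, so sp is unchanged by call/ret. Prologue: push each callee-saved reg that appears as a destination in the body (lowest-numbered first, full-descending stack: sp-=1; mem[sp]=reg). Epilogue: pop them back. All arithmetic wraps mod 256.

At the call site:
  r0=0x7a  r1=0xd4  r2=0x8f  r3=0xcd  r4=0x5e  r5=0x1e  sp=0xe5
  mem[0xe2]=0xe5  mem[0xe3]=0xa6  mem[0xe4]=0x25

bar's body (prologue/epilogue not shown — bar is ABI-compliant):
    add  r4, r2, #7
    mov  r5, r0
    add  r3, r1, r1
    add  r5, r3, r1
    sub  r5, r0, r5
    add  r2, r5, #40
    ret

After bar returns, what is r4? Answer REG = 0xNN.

prologue: push r2 -> mem[0xe4]=0x8f, sp=0xe4
prologue: push r3 -> mem[0xe3]=0xcd, sp=0xe3
prologue: push r5 -> mem[0xe2]=0x1e, sp=0xe2
body[0] add  r4, r2, #7 -> r4=0x96
body[1] mov  r5, r0 -> r5=0x7a
body[2] add  r3, r1, r1 -> r3=0xa8
body[3] add  r5, r3, r1 -> r5=0x7c
body[4] sub  r5, r0, r5 -> r5=0xfe
body[5] add  r2, r5, #40 -> r2=0x26
epilogue: pop r5=0x1e, sp=0xe3
epilogue: pop r3=0xcd, sp=0xe4
epilogue: pop r2=0x8f, sp=0xe5
r4 is caller-saved -> body value

REG = 0x96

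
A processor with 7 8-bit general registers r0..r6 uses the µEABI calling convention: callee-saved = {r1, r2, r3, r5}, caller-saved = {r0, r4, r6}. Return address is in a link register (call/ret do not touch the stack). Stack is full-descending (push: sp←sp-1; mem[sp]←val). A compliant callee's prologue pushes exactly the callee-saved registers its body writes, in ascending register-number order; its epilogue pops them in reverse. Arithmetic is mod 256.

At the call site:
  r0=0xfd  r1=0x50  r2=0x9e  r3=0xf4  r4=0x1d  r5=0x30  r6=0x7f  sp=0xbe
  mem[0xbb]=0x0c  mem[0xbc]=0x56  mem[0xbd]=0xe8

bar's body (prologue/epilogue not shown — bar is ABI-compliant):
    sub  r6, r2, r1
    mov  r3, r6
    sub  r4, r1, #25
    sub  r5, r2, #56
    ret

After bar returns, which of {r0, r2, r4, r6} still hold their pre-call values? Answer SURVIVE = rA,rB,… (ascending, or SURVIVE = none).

SURVIVE = r0,r2

prologue: push r3 -> mem[0xbd]=0xf4, sp=0xbd
prologue: push r5 -> mem[0xbc]=0x30, sp=0xbc
body[0] sub  r6, r2, r1 -> r6=0x4e
body[1] mov  r3, r6 -> r3=0x4e
body[2] sub  r4, r1, #25 -> r4=0x37
body[3] sub  r5, r2, #56 -> r5=0x66
epilogue: pop r5=0x30, sp=0xbd
epilogue: pop r3=0xf4, sp=0xbe
r0: caller-saved, written=False
r2: callee-saved, written=False
r4: caller-saved, written=True
r6: caller-saved, written=True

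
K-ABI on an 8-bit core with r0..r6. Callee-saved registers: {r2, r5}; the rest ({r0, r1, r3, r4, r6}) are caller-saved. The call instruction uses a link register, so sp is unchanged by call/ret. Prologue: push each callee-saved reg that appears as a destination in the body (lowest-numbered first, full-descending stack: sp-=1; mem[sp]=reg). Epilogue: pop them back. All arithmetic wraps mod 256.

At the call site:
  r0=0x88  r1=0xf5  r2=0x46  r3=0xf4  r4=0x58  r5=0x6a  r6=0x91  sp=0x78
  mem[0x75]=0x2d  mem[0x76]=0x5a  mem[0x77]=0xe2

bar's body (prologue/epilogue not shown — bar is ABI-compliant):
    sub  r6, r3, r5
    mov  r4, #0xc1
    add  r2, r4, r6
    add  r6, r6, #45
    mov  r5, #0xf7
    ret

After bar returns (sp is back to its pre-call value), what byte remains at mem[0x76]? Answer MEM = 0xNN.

MEM = 0x6a

prologue: push r2 -> mem[0x77]=0x46, sp=0x77
prologue: push r5 -> mem[0x76]=0x6a, sp=0x76
body[0] sub  r6, r3, r5 -> r6=0x8a
body[1] mov  r4, #0xc1 -> r4=0xc1
body[2] add  r2, r4, r6 -> r2=0x4b
body[3] add  r6, r6, #45 -> r6=0xb7
body[4] mov  r5, #0xf7 -> r5=0xf7
epilogue: pop r5=0x6a, sp=0x77
epilogue: pop r2=0x46, sp=0x78
prologue pushed ['r2', 'r5'] at ['0x77', '0x76']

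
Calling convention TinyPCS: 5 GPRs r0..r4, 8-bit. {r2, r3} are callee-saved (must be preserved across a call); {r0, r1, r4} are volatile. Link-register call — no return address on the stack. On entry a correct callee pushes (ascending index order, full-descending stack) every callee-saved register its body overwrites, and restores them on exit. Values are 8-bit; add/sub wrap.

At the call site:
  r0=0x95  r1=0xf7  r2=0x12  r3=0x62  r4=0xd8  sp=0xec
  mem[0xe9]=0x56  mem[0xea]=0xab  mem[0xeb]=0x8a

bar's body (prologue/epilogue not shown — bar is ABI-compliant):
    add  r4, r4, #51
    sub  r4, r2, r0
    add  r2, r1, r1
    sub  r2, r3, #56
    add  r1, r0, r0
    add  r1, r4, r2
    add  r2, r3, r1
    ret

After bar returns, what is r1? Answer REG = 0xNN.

prologue: push r2 → mem[0xeb]=0x12, sp=0xeb
body[0] add  r4, r4, #51 → r4=0x0b
body[1] sub  r4, r2, r0 → r4=0x7d
body[2] add  r2, r1, r1 → r2=0xee
body[3] sub  r2, r3, #56 → r2=0x2a
body[4] add  r1, r0, r0 → r1=0x2a
body[5] add  r1, r4, r2 → r1=0xa7
body[6] add  r2, r3, r1 → r2=0x09
epilogue: pop r2=0x12, sp=0xec
r1 is caller-saved → body value

REG = 0xa7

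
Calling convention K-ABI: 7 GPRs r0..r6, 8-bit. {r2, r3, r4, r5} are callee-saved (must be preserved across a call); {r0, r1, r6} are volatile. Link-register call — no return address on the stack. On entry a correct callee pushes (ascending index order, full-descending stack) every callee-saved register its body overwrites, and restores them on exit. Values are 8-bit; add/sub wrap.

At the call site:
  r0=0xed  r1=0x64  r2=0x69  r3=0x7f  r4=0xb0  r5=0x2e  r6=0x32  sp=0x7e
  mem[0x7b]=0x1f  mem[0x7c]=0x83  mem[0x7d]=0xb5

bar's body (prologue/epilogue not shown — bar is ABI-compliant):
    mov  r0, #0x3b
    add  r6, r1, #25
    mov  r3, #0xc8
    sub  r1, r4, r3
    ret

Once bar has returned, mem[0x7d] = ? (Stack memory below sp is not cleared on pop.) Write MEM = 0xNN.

prologue: push r3 → mem[0x7d]=0x7f, sp=0x7d
body[0] mov  r0, #0x3b → r0=0x3b
body[1] add  r6, r1, #25 → r6=0x7d
body[2] mov  r3, #0xc8 → r3=0xc8
body[3] sub  r1, r4, r3 → r1=0xe8
epilogue: pop r3=0x7f, sp=0x7e
prologue pushed ['r3'] at ['0x7d']

MEM = 0x7f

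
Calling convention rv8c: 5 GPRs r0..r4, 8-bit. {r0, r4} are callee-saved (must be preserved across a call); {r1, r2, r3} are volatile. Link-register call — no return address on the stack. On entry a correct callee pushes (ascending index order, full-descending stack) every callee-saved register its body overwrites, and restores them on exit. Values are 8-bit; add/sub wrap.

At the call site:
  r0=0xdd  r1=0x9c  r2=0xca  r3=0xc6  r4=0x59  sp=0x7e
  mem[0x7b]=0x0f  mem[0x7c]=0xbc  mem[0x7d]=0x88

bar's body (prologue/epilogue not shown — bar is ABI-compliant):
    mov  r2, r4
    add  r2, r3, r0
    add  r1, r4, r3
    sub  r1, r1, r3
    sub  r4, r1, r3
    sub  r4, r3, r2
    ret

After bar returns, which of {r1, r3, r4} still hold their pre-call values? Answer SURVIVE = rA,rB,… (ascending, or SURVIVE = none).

prologue: push r4 -> mem[0x7d]=0x59, sp=0x7d
body[0] mov  r2, r4 -> r2=0x59
body[1] add  r2, r3, r0 -> r2=0xa3
body[2] add  r1, r4, r3 -> r1=0x1f
body[3] sub  r1, r1, r3 -> r1=0x59
body[4] sub  r4, r1, r3 -> r4=0x93
body[5] sub  r4, r3, r2 -> r4=0x23
epilogue: pop r4=0x59, sp=0x7e
r1: caller-saved, written=True
r3: caller-saved, written=False
r4: callee-saved, written=True

SURVIVE = r3,r4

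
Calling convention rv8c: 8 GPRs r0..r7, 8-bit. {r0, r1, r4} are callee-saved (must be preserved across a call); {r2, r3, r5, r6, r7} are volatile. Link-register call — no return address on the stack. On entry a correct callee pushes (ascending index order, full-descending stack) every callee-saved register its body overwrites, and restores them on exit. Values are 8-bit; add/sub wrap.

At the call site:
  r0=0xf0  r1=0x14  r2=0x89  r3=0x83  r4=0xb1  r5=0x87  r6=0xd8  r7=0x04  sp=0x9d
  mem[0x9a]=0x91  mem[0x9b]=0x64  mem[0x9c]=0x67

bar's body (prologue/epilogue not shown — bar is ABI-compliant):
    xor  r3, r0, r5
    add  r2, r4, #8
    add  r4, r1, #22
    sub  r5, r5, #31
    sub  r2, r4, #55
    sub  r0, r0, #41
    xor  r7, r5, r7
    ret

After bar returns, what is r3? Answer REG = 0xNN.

prologue: push r0 -> mem[0x9c]=0xf0, sp=0x9c
prologue: push r4 -> mem[0x9b]=0xb1, sp=0x9b
body[0] xor  r3, r0, r5 -> r3=0x77
body[1] add  r2, r4, #8 -> r2=0xb9
body[2] add  r4, r1, #22 -> r4=0x2a
body[3] sub  r5, r5, #31 -> r5=0x68
body[4] sub  r2, r4, #55 -> r2=0xf3
body[5] sub  r0, r0, #41 -> r0=0xc7
body[6] xor  r7, r5, r7 -> r7=0x6c
epilogue: pop r4=0xb1, sp=0x9c
epilogue: pop r0=0xf0, sp=0x9d
r3 is caller-saved -> body value

REG = 0x77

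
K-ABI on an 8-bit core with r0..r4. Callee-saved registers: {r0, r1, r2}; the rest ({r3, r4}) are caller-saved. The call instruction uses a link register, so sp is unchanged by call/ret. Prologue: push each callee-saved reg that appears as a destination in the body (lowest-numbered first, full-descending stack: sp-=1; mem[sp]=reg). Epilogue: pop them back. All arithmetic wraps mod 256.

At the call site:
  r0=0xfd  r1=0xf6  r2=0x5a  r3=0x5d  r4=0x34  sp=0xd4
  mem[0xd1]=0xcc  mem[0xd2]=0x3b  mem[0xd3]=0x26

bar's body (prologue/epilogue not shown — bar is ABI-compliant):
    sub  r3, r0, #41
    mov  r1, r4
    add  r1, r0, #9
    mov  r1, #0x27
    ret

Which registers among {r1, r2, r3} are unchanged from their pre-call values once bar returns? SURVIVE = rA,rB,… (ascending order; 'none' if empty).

prologue: push r1 → mem[0xd3]=0xf6, sp=0xd3
body[0] sub  r3, r0, #41 → r3=0xd4
body[1] mov  r1, r4 → r1=0x34
body[2] add  r1, r0, #9 → r1=0x06
body[3] mov  r1, #0x27 → r1=0x27
epilogue: pop r1=0xf6, sp=0xd4
r1: callee-saved, written=True
r2: callee-saved, written=False
r3: caller-saved, written=True

SURVIVE = r1,r2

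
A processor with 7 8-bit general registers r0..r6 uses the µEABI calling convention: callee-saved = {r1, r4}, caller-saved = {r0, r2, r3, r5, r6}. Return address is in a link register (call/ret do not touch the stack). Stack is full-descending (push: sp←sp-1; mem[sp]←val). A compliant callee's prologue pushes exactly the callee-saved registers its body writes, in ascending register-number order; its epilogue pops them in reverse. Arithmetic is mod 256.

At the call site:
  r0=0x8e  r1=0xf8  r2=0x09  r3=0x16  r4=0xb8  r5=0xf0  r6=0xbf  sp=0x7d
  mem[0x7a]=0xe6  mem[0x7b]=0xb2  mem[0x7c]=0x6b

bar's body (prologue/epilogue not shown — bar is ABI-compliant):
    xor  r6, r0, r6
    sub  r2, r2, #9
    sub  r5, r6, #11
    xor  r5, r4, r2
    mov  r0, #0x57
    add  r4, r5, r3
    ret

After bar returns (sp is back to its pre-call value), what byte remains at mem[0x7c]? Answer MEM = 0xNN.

prologue: push r4 -> mem[0x7c]=0xb8, sp=0x7c
body[0] xor  r6, r0, r6 -> r6=0x31
body[1] sub  r2, r2, #9 -> r2=0x00
body[2] sub  r5, r6, #11 -> r5=0x26
body[3] xor  r5, r4, r2 -> r5=0xb8
body[4] mov  r0, #0x57 -> r0=0x57
body[5] add  r4, r5, r3 -> r4=0xce
epilogue: pop r4=0xb8, sp=0x7d
prologue pushed ['r4'] at ['0x7c']

MEM = 0xb8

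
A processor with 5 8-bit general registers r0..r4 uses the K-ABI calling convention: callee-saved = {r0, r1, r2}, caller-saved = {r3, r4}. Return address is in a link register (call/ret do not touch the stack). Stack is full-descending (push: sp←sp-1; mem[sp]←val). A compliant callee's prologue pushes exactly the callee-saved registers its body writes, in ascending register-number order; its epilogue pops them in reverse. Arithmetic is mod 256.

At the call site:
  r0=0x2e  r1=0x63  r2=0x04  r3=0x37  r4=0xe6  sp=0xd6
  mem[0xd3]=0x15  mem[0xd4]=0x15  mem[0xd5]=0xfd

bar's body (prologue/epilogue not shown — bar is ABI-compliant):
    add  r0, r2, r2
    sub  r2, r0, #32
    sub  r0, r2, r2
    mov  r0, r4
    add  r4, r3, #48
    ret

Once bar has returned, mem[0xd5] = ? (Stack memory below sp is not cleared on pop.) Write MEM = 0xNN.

prologue: push r0 -> mem[0xd5]=0x2e, sp=0xd5
prologue: push r2 -> mem[0xd4]=0x04, sp=0xd4
body[0] add  r0, r2, r2 -> r0=0x08
body[1] sub  r2, r0, #32 -> r2=0xe8
body[2] sub  r0, r2, r2 -> r0=0x00
body[3] mov  r0, r4 -> r0=0xe6
body[4] add  r4, r3, #48 -> r4=0x67
epilogue: pop r2=0x04, sp=0xd5
epilogue: pop r0=0x2e, sp=0xd6
prologue pushed ['r0', 'r2'] at ['0xd5', '0xd4']

MEM = 0x2e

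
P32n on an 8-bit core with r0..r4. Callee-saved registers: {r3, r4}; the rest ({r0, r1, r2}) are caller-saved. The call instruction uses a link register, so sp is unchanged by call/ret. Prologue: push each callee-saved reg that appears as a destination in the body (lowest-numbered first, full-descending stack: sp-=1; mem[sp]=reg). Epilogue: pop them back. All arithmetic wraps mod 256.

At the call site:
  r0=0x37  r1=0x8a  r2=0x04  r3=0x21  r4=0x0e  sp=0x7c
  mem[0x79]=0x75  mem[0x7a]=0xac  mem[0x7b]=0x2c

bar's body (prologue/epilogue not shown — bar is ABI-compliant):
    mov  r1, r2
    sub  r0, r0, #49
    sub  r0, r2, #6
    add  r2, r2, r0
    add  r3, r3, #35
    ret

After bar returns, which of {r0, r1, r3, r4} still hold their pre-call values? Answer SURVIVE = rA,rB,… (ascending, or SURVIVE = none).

SURVIVE = r3,r4

prologue: push r3 -> mem[0x7b]=0x21, sp=0x7b
body[0] mov  r1, r2 -> r1=0x04
body[1] sub  r0, r0, #49 -> r0=0x06
body[2] sub  r0, r2, #6 -> r0=0xfe
body[3] add  r2, r2, r0 -> r2=0x02
body[4] add  r3, r3, #35 -> r3=0x44
epilogue: pop r3=0x21, sp=0x7c
r0: caller-saved, written=True
r1: caller-saved, written=True
r3: callee-saved, written=True
r4: callee-saved, written=False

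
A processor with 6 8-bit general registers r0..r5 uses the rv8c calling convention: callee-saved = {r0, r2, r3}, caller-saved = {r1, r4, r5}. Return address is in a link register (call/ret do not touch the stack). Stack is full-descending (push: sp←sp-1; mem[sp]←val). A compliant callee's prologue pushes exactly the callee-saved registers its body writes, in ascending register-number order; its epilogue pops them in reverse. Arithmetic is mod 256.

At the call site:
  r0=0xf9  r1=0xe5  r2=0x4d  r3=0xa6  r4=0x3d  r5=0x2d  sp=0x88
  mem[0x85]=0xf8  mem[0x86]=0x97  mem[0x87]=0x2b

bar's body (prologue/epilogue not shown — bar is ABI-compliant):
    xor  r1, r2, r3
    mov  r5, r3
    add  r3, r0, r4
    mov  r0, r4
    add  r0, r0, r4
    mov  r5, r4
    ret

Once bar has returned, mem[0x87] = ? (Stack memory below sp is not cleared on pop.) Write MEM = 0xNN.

prologue: push r0 -> mem[0x87]=0xf9, sp=0x87
prologue: push r3 -> mem[0x86]=0xa6, sp=0x86
body[0] xor  r1, r2, r3 -> r1=0xeb
body[1] mov  r5, r3 -> r5=0xa6
body[2] add  r3, r0, r4 -> r3=0x36
body[3] mov  r0, r4 -> r0=0x3d
body[4] add  r0, r0, r4 -> r0=0x7a
body[5] mov  r5, r4 -> r5=0x3d
epilogue: pop r3=0xa6, sp=0x87
epilogue: pop r0=0xf9, sp=0x88
prologue pushed ['r0', 'r3'] at ['0x87', '0x86']

MEM = 0xf9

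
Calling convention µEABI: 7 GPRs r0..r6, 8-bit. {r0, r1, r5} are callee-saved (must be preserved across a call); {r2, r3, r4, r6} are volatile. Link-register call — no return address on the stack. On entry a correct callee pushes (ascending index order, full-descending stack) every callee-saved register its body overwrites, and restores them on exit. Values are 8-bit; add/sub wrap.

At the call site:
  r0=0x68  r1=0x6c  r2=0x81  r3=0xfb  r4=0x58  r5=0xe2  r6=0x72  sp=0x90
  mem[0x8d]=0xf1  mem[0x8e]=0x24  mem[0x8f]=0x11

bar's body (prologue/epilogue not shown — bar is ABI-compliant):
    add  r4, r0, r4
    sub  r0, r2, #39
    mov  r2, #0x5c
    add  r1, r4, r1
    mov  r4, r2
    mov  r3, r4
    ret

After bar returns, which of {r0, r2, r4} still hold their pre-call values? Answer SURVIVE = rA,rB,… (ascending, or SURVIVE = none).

prologue: push r0 → mem[0x8f]=0x68, sp=0x8f
prologue: push r1 → mem[0x8e]=0x6c, sp=0x8e
body[0] add  r4, r0, r4 → r4=0xc0
body[1] sub  r0, r2, #39 → r0=0x5a
body[2] mov  r2, #0x5c → r2=0x5c
body[3] add  r1, r4, r1 → r1=0x2c
body[4] mov  r4, r2 → r4=0x5c
body[5] mov  r3, r4 → r3=0x5c
epilogue: pop r1=0x6c, sp=0x8f
epilogue: pop r0=0x68, sp=0x90
r0: callee-saved, written=True
r2: caller-saved, written=True
r4: caller-saved, written=True

SURVIVE = r0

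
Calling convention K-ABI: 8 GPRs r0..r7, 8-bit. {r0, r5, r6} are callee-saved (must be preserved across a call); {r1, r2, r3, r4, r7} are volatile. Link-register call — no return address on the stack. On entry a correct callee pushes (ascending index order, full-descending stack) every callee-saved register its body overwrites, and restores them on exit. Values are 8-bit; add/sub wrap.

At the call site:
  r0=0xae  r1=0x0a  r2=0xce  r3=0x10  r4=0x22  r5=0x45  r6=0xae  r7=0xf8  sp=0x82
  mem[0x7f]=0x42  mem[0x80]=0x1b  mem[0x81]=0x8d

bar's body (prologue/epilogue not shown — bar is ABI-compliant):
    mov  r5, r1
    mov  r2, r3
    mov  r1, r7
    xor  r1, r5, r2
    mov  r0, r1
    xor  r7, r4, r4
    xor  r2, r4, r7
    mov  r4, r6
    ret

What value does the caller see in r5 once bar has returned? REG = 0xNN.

prologue: push r0 → mem[0x81]=0xae, sp=0x81
prologue: push r5 → mem[0x80]=0x45, sp=0x80
body[0] mov  r5, r1 → r5=0x0a
body[1] mov  r2, r3 → r2=0x10
body[2] mov  r1, r7 → r1=0xf8
body[3] xor  r1, r5, r2 → r1=0x1a
body[4] mov  r0, r1 → r0=0x1a
body[5] xor  r7, r4, r4 → r7=0x00
body[6] xor  r2, r4, r7 → r2=0x22
body[7] mov  r4, r6 → r4=0xae
epilogue: pop r5=0x45, sp=0x81
epilogue: pop r0=0xae, sp=0x82
r5 is callee-saved → restored

REG = 0x45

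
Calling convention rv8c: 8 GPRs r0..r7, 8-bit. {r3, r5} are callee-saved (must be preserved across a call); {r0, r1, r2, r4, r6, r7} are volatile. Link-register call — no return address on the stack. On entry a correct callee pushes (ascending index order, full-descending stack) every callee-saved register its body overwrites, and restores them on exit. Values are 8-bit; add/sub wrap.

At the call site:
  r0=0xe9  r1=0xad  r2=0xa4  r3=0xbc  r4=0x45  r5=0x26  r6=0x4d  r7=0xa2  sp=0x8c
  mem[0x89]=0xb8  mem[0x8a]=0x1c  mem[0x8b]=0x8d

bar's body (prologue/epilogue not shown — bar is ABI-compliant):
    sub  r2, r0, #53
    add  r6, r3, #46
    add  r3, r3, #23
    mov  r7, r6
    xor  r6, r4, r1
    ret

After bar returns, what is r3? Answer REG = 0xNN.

prologue: push r3 → mem[0x8b]=0xbc, sp=0x8b
body[0] sub  r2, r0, #53 → r2=0xb4
body[1] add  r6, r3, #46 → r6=0xea
body[2] add  r3, r3, #23 → r3=0xd3
body[3] mov  r7, r6 → r7=0xea
body[4] xor  r6, r4, r1 → r6=0xe8
epilogue: pop r3=0xbc, sp=0x8c
r3 is callee-saved → restored

REG = 0xbc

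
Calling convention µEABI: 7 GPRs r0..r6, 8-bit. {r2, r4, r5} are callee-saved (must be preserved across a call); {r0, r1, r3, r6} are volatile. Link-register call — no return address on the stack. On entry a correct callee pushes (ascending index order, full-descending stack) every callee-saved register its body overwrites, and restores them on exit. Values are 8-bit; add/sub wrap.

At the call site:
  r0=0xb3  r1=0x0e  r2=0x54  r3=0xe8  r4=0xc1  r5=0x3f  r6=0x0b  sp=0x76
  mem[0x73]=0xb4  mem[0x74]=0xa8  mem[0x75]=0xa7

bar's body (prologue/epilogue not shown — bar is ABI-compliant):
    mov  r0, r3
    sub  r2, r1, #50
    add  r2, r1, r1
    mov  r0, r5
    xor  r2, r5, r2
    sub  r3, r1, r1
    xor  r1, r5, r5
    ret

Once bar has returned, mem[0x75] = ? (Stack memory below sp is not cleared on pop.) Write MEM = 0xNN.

MEM = 0x54

prologue: push r2 → mem[0x75]=0x54, sp=0x75
body[0] mov  r0, r3 → r0=0xe8
body[1] sub  r2, r1, #50 → r2=0xdc
body[2] add  r2, r1, r1 → r2=0x1c
body[3] mov  r0, r5 → r0=0x3f
body[4] xor  r2, r5, r2 → r2=0x23
body[5] sub  r3, r1, r1 → r3=0x00
body[6] xor  r1, r5, r5 → r1=0x00
epilogue: pop r2=0x54, sp=0x76
prologue pushed ['r2'] at ['0x75']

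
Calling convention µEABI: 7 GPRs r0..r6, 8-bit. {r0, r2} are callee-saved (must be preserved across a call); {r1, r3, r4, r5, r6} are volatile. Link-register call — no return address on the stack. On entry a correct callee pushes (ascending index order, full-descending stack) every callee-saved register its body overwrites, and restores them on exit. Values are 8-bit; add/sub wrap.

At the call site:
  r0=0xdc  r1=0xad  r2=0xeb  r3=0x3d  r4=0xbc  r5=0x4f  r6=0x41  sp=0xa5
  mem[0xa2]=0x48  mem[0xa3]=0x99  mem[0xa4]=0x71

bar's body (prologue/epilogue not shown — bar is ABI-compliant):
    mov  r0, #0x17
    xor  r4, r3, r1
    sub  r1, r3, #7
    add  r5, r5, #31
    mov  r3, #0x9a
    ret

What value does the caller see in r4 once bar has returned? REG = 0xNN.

REG = 0x90

prologue: push r0 -> mem[0xa4]=0xdc, sp=0xa4
body[0] mov  r0, #0x17 -> r0=0x17
body[1] xor  r4, r3, r1 -> r4=0x90
body[2] sub  r1, r3, #7 -> r1=0x36
body[3] add  r5, r5, #31 -> r5=0x6e
body[4] mov  r3, #0x9a -> r3=0x9a
epilogue: pop r0=0xdc, sp=0xa5
r4 is caller-saved -> body value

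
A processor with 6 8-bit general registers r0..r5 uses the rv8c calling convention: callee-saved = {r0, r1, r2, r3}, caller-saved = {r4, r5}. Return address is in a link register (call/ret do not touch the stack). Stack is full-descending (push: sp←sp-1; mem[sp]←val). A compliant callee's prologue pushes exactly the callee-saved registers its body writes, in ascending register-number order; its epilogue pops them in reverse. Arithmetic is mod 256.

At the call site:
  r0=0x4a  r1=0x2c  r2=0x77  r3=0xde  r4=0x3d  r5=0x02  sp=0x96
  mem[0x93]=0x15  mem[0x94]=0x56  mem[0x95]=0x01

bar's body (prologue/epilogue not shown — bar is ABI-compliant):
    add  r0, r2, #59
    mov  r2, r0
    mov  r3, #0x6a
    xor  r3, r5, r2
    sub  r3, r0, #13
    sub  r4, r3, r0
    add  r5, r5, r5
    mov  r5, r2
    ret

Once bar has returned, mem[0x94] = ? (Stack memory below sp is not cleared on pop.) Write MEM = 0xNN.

MEM = 0x77

prologue: push r0 → mem[0x95]=0x4a, sp=0x95
prologue: push r2 → mem[0x94]=0x77, sp=0x94
prologue: push r3 → mem[0x93]=0xde, sp=0x93
body[0] add  r0, r2, #59 → r0=0xb2
body[1] mov  r2, r0 → r2=0xb2
body[2] mov  r3, #0x6a → r3=0x6a
body[3] xor  r3, r5, r2 → r3=0xb0
body[4] sub  r3, r0, #13 → r3=0xa5
body[5] sub  r4, r3, r0 → r4=0xf3
body[6] add  r5, r5, r5 → r5=0x04
body[7] mov  r5, r2 → r5=0xb2
epilogue: pop r3=0xde, sp=0x94
epilogue: pop r2=0x77, sp=0x95
epilogue: pop r0=0x4a, sp=0x96
prologue pushed ['r0', 'r2', 'r3'] at ['0x95', '0x94', '0x93']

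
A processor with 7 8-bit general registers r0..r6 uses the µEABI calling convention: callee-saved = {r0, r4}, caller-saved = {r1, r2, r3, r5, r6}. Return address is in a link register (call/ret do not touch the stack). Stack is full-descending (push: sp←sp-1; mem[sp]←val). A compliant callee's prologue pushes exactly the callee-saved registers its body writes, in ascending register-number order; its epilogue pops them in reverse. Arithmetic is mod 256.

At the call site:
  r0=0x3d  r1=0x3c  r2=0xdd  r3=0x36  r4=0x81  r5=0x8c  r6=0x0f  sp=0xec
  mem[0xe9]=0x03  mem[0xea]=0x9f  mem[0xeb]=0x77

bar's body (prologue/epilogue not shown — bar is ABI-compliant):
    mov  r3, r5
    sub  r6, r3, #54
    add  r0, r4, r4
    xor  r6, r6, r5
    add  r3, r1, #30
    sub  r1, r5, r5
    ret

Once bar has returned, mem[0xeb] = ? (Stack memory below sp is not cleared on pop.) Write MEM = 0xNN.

prologue: push r0 → mem[0xeb]=0x3d, sp=0xeb
body[0] mov  r3, r5 → r3=0x8c
body[1] sub  r6, r3, #54 → r6=0x56
body[2] add  r0, r4, r4 → r0=0x02
body[3] xor  r6, r6, r5 → r6=0xda
body[4] add  r3, r1, #30 → r3=0x5a
body[5] sub  r1, r5, r5 → r1=0x00
epilogue: pop r0=0x3d, sp=0xec
prologue pushed ['r0'] at ['0xeb']

MEM = 0x3d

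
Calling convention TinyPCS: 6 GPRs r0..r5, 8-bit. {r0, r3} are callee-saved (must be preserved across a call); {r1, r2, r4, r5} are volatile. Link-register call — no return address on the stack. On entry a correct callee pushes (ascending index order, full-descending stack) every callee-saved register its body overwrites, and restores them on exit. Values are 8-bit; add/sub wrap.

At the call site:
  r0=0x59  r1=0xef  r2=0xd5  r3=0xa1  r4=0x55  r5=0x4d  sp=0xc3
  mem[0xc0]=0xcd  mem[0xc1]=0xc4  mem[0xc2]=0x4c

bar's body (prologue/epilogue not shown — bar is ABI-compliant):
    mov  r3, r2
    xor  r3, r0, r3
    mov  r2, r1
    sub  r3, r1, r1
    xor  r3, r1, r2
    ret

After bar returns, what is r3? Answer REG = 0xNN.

prologue: push r3 -> mem[0xc2]=0xa1, sp=0xc2
body[0] mov  r3, r2 -> r3=0xd5
body[1] xor  r3, r0, r3 -> r3=0x8c
body[2] mov  r2, r1 -> r2=0xef
body[3] sub  r3, r1, r1 -> r3=0x00
body[4] xor  r3, r1, r2 -> r3=0x00
epilogue: pop r3=0xa1, sp=0xc3
r3 is callee-saved -> restored

REG = 0xa1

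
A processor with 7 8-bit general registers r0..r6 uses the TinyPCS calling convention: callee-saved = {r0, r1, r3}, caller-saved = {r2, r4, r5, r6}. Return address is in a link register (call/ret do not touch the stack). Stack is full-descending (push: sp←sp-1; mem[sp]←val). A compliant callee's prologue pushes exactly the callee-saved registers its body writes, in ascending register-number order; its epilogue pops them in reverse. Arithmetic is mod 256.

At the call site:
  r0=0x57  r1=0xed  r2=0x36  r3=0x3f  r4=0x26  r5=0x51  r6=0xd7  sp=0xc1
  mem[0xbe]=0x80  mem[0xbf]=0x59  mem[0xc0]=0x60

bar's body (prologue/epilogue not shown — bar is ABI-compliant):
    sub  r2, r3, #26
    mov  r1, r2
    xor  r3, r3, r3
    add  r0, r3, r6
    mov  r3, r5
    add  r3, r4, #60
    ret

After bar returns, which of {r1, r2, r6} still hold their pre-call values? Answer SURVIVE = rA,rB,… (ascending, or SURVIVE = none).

SURVIVE = r1,r6

prologue: push r0 -> mem[0xc0]=0x57, sp=0xc0
prologue: push r1 -> mem[0xbf]=0xed, sp=0xbf
prologue: push r3 -> mem[0xbe]=0x3f, sp=0xbe
body[0] sub  r2, r3, #26 -> r2=0x25
body[1] mov  r1, r2 -> r1=0x25
body[2] xor  r3, r3, r3 -> r3=0x00
body[3] add  r0, r3, r6 -> r0=0xd7
body[4] mov  r3, r5 -> r3=0x51
body[5] add  r3, r4, #60 -> r3=0x62
epilogue: pop r3=0x3f, sp=0xbf
epilogue: pop r1=0xed, sp=0xc0
epilogue: pop r0=0x57, sp=0xc1
r1: callee-saved, written=True
r2: caller-saved, written=True
r6: caller-saved, written=False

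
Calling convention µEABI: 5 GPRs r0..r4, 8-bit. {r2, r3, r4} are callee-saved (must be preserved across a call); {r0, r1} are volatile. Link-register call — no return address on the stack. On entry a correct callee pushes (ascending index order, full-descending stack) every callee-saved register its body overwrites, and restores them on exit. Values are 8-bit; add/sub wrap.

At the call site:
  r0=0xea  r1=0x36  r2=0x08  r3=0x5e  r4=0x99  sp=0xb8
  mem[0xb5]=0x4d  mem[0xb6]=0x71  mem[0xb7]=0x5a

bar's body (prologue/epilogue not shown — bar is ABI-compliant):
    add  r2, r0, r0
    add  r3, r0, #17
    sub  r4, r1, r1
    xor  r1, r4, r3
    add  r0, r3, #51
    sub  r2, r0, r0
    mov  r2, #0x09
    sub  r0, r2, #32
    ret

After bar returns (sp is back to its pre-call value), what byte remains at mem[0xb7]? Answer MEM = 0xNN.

prologue: push r2 → mem[0xb7]=0x08, sp=0xb7
prologue: push r3 → mem[0xb6]=0x5e, sp=0xb6
prologue: push r4 → mem[0xb5]=0x99, sp=0xb5
body[0] add  r2, r0, r0 → r2=0xd4
body[1] add  r3, r0, #17 → r3=0xfb
body[2] sub  r4, r1, r1 → r4=0x00
body[3] xor  r1, r4, r3 → r1=0xfb
body[4] add  r0, r3, #51 → r0=0x2e
body[5] sub  r2, r0, r0 → r2=0x00
body[6] mov  r2, #0x09 → r2=0x09
body[7] sub  r0, r2, #32 → r0=0xe9
epilogue: pop r4=0x99, sp=0xb6
epilogue: pop r3=0x5e, sp=0xb7
epilogue: pop r2=0x08, sp=0xb8
prologue pushed ['r2', 'r3', 'r4'] at ['0xb7', '0xb6', '0xb5']

MEM = 0x08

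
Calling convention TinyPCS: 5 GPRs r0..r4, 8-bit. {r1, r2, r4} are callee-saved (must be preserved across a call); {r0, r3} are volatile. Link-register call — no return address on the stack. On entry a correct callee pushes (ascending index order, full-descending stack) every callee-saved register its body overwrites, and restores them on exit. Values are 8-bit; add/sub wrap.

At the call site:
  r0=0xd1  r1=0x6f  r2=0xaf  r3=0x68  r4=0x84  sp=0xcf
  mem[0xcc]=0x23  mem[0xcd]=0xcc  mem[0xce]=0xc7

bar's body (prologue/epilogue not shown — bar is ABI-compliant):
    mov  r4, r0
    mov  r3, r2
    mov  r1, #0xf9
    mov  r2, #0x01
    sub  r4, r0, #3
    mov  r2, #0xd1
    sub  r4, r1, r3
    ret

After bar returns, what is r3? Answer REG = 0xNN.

prologue: push r1 → mem[0xce]=0x6f, sp=0xce
prologue: push r2 → mem[0xcd]=0xaf, sp=0xcd
prologue: push r4 → mem[0xcc]=0x84, sp=0xcc
body[0] mov  r4, r0 → r4=0xd1
body[1] mov  r3, r2 → r3=0xaf
body[2] mov  r1, #0xf9 → r1=0xf9
body[3] mov  r2, #0x01 → r2=0x01
body[4] sub  r4, r0, #3 → r4=0xce
body[5] mov  r2, #0xd1 → r2=0xd1
body[6] sub  r4, r1, r3 → r4=0x4a
epilogue: pop r4=0x84, sp=0xcd
epilogue: pop r2=0xaf, sp=0xce
epilogue: pop r1=0x6f, sp=0xcf
r3 is caller-saved → body value

REG = 0xaf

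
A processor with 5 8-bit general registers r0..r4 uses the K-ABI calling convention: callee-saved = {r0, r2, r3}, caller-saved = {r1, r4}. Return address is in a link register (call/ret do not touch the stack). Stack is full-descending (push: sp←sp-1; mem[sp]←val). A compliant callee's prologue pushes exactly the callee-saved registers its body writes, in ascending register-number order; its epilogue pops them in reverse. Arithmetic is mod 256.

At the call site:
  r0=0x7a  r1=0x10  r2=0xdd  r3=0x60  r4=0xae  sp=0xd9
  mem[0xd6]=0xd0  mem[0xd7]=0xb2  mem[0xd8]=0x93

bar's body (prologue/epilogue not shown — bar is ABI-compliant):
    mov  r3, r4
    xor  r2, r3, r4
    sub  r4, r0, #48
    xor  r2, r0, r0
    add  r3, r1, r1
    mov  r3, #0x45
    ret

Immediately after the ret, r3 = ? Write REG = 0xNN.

prologue: push r2 → mem[0xd8]=0xdd, sp=0xd8
prologue: push r3 → mem[0xd7]=0x60, sp=0xd7
body[0] mov  r3, r4 → r3=0xae
body[1] xor  r2, r3, r4 → r2=0x00
body[2] sub  r4, r0, #48 → r4=0x4a
body[3] xor  r2, r0, r0 → r2=0x00
body[4] add  r3, r1, r1 → r3=0x20
body[5] mov  r3, #0x45 → r3=0x45
epilogue: pop r3=0x60, sp=0xd8
epilogue: pop r2=0xdd, sp=0xd9
r3 is callee-saved → restored

REG = 0x60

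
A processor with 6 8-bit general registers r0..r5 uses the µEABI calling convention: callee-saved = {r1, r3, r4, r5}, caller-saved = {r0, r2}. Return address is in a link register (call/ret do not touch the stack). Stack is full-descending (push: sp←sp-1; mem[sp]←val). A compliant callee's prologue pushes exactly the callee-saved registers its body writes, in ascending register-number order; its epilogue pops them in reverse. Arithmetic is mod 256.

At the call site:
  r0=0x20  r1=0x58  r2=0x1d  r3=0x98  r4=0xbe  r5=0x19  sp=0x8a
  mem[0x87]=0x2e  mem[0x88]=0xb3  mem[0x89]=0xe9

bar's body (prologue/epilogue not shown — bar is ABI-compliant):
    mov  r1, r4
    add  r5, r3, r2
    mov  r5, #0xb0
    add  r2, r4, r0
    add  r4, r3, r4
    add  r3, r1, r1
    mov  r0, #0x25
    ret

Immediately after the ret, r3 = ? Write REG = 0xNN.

REG = 0x98

prologue: push r1 -> mem[0x89]=0x58, sp=0x89
prologue: push r3 -> mem[0x88]=0x98, sp=0x88
prologue: push r4 -> mem[0x87]=0xbe, sp=0x87
prologue: push r5 -> mem[0x86]=0x19, sp=0x86
body[0] mov  r1, r4 -> r1=0xbe
body[1] add  r5, r3, r2 -> r5=0xb5
body[2] mov  r5, #0xb0 -> r5=0xb0
body[3] add  r2, r4, r0 -> r2=0xde
body[4] add  r4, r3, r4 -> r4=0x56
body[5] add  r3, r1, r1 -> r3=0x7c
body[6] mov  r0, #0x25 -> r0=0x25
epilogue: pop r5=0x19, sp=0x87
epilogue: pop r4=0xbe, sp=0x88
epilogue: pop r3=0x98, sp=0x89
epilogue: pop r1=0x58, sp=0x8a
r3 is callee-saved -> restored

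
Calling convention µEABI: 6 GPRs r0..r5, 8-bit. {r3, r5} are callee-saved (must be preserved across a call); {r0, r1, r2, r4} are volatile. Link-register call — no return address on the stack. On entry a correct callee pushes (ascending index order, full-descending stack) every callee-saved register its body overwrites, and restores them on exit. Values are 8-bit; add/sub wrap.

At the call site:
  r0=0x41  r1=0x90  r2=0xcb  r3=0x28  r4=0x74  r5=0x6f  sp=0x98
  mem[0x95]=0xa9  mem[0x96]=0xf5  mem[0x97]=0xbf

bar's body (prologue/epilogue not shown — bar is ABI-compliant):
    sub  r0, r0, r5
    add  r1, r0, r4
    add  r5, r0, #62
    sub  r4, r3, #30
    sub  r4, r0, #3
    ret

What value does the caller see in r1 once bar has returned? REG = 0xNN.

REG = 0x46

prologue: push r5 → mem[0x97]=0x6f, sp=0x97
body[0] sub  r0, r0, r5 → r0=0xd2
body[1] add  r1, r0, r4 → r1=0x46
body[2] add  r5, r0, #62 → r5=0x10
body[3] sub  r4, r3, #30 → r4=0x0a
body[4] sub  r4, r0, #3 → r4=0xcf
epilogue: pop r5=0x6f, sp=0x98
r1 is caller-saved → body value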